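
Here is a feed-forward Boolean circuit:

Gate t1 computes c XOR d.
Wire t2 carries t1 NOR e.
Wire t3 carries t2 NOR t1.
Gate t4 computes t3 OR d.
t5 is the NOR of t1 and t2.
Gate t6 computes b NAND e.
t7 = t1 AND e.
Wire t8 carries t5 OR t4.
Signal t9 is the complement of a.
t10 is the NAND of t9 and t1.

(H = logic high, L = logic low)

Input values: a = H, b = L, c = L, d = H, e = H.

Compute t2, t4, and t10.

t2 = L  t4 = H  t10 = H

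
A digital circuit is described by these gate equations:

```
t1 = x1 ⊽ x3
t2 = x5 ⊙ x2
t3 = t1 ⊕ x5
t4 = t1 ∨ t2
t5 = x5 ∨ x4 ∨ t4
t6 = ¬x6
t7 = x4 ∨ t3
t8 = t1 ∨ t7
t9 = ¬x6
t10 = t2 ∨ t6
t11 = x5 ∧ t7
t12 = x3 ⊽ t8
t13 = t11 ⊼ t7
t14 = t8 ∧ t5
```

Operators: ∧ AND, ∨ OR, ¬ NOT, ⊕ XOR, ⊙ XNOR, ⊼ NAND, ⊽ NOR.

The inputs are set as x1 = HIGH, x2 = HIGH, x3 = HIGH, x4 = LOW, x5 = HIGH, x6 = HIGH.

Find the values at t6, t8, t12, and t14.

t6 = LOW, t8 = HIGH, t12 = LOW, t14 = HIGH

t1 = x1 NOR x3 = HIGH NOR HIGH = LOW
t2 = x5 XNOR x2 = HIGH XNOR HIGH = HIGH
t3 = t1 XOR x5 = LOW XOR HIGH = HIGH
t4 = t1 OR t2 = LOW OR HIGH = HIGH
t5 = x5 OR x4 OR t4 = HIGH OR LOW OR HIGH = HIGH
t6 = NOT x6 = NOT HIGH = LOW
t7 = x4 OR t3 = LOW OR HIGH = HIGH
t8 = t1 OR t7 = LOW OR HIGH = HIGH
t12 = x3 NOR t8 = HIGH NOR HIGH = LOW
t14 = t8 AND t5 = HIGH AND HIGH = HIGH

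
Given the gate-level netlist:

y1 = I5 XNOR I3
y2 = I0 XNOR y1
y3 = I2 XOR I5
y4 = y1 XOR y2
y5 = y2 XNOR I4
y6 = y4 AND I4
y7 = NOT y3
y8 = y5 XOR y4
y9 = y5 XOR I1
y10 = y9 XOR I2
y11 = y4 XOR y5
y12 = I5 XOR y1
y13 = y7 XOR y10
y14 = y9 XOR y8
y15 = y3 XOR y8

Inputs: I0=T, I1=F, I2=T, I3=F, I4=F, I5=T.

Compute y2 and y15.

y2 = F, y15 = T

y1 = I5 XNOR I3 = T XNOR F = F
y2 = I0 XNOR y1 = T XNOR F = F
y3 = I2 XOR I5 = T XOR T = F
y4 = y1 XOR y2 = F XOR F = F
y5 = y2 XNOR I4 = F XNOR F = T
y8 = y5 XOR y4 = T XOR F = T
y15 = y3 XOR y8 = F XOR T = T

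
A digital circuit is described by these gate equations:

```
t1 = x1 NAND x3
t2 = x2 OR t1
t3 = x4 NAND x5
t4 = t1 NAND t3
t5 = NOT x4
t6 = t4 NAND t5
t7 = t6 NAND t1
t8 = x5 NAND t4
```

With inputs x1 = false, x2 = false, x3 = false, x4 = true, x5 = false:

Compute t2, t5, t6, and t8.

t1 = x1 NAND x3 = false NAND false = true
t2 = x2 OR t1 = false OR true = true
t3 = x4 NAND x5 = true NAND false = true
t4 = t1 NAND t3 = true NAND true = false
t5 = NOT x4 = NOT true = false
t6 = t4 NAND t5 = false NAND false = true
t8 = x5 NAND t4 = false NAND false = true

t2 = true  t5 = false  t6 = true  t8 = true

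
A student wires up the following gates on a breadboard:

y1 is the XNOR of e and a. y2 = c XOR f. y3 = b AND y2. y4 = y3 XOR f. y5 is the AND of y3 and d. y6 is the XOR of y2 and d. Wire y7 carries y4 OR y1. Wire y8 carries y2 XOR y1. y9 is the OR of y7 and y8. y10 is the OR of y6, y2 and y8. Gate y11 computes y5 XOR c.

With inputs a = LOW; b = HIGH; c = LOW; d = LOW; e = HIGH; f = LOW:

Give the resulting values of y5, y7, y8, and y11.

y1 = e XNOR a = HIGH XNOR LOW = LOW
y2 = c XOR f = LOW XOR LOW = LOW
y3 = b AND y2 = HIGH AND LOW = LOW
y4 = y3 XOR f = LOW XOR LOW = LOW
y5 = y3 AND d = LOW AND LOW = LOW
y7 = y4 OR y1 = LOW OR LOW = LOW
y8 = y2 XOR y1 = LOW XOR LOW = LOW
y11 = y5 XOR c = LOW XOR LOW = LOW

y5 = LOW  y7 = LOW  y8 = LOW  y11 = LOW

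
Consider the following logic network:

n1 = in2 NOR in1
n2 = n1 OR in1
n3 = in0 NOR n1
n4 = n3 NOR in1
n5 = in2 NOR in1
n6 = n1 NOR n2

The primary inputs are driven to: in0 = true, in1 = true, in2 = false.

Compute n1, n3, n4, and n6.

n1 = in2 NOR in1 = false NOR true = false
n2 = n1 OR in1 = false OR true = true
n3 = in0 NOR n1 = true NOR false = false
n4 = n3 NOR in1 = false NOR true = false
n6 = n1 NOR n2 = false NOR true = false

n1 = false, n3 = false, n4 = false, n6 = false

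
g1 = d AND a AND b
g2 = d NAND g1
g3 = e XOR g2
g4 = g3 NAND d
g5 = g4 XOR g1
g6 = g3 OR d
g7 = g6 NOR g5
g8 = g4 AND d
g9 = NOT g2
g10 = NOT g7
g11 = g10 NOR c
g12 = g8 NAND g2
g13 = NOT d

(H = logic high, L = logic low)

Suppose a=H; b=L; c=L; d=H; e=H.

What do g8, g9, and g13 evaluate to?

g1 = d AND a AND b = H AND H AND L = L
g2 = d NAND g1 = H NAND L = H
g3 = e XOR g2 = H XOR H = L
g4 = g3 NAND d = L NAND H = H
g8 = g4 AND d = H AND H = H
g9 = NOT g2 = NOT H = L
g13 = NOT d = NOT H = L

g8 = H  g9 = L  g13 = L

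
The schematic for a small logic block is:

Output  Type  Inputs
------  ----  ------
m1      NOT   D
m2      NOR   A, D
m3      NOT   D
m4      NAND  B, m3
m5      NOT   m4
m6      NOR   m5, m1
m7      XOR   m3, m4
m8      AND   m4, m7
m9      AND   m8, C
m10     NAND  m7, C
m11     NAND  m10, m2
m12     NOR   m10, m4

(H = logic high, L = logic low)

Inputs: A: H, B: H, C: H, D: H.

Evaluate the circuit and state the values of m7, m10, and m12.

m7 = H, m10 = L, m12 = L

m3 = NOT D = NOT H = L
m4 = B NAND m3 = H NAND L = H
m7 = m3 XOR m4 = L XOR H = H
m10 = m7 NAND C = H NAND H = L
m12 = m10 NOR m4 = L NOR H = L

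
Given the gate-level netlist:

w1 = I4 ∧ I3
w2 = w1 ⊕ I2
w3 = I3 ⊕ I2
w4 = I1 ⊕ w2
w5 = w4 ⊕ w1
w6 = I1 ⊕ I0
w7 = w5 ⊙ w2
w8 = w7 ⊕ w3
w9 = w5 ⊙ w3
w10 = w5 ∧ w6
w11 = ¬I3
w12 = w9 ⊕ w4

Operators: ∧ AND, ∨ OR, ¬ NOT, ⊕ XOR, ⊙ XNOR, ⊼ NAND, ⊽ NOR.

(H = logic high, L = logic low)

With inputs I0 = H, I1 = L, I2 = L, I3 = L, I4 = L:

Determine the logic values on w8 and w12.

w8 = H; w12 = H

w1 = I4 AND I3 = L AND L = L
w2 = w1 XOR I2 = L XOR L = L
w3 = I3 XOR I2 = L XOR L = L
w4 = I1 XOR w2 = L XOR L = L
w5 = w4 XOR w1 = L XOR L = L
w7 = w5 XNOR w2 = L XNOR L = H
w8 = w7 XOR w3 = H XOR L = H
w9 = w5 XNOR w3 = L XNOR L = H
w12 = w9 XOR w4 = H XOR L = H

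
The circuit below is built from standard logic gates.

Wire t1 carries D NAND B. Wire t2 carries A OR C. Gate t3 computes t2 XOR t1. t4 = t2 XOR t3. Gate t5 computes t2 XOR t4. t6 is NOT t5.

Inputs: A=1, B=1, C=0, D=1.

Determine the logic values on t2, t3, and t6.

t1 = D NAND B = 1 NAND 1 = 0
t2 = A OR C = 1 OR 0 = 1
t3 = t2 XOR t1 = 1 XOR 0 = 1
t4 = t2 XOR t3 = 1 XOR 1 = 0
t5 = t2 XOR t4 = 1 XOR 0 = 1
t6 = NOT t5 = NOT 1 = 0

t2 = 1  t3 = 1  t6 = 0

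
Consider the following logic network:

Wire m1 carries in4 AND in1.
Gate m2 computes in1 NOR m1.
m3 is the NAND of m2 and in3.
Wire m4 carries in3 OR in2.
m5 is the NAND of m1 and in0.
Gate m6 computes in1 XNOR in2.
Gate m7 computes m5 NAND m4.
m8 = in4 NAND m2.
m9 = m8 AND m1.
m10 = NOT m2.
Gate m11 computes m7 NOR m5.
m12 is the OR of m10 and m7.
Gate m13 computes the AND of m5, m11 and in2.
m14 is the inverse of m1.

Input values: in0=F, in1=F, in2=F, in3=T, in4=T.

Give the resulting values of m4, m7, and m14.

m1 = in4 AND in1 = T AND F = F
m4 = in3 OR in2 = T OR F = T
m5 = m1 NAND in0 = F NAND F = T
m7 = m5 NAND m4 = T NAND T = F
m14 = NOT m1 = NOT F = T

m4 = T, m7 = F, m14 = T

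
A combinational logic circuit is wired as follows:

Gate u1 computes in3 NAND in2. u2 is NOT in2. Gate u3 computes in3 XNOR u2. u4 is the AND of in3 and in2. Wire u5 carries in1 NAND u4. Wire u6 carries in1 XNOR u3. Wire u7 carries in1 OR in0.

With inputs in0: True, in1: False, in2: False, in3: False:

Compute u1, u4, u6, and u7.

u1 = True  u4 = False  u6 = True  u7 = True

u1 = in3 NAND in2 = False NAND False = True
u2 = NOT in2 = NOT False = True
u3 = in3 XNOR u2 = False XNOR True = False
u4 = in3 AND in2 = False AND False = False
u6 = in1 XNOR u3 = False XNOR False = True
u7 = in1 OR in0 = False OR True = True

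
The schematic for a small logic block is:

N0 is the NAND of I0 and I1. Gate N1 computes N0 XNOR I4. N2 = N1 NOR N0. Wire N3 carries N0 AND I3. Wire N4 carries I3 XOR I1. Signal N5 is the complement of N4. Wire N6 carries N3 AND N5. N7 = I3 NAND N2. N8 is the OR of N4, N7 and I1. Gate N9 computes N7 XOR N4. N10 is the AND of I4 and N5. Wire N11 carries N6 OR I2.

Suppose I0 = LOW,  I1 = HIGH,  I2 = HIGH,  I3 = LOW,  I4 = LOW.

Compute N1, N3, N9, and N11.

N1 = LOW  N3 = LOW  N9 = LOW  N11 = HIGH

N0 = I0 NAND I1 = LOW NAND HIGH = HIGH
N1 = N0 XNOR I4 = HIGH XNOR LOW = LOW
N2 = N1 NOR N0 = LOW NOR HIGH = LOW
N3 = N0 AND I3 = HIGH AND LOW = LOW
N4 = I3 XOR I1 = LOW XOR HIGH = HIGH
N5 = NOT N4 = NOT HIGH = LOW
N6 = N3 AND N5 = LOW AND LOW = LOW
N7 = I3 NAND N2 = LOW NAND LOW = HIGH
N9 = N7 XOR N4 = HIGH XOR HIGH = LOW
N11 = N6 OR I2 = LOW OR HIGH = HIGH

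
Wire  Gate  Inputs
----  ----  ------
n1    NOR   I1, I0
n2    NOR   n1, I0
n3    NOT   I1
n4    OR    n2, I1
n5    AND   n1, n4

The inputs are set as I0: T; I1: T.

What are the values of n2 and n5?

n1 = I1 NOR I0 = T NOR T = F
n2 = n1 NOR I0 = F NOR T = F
n4 = n2 OR I1 = F OR T = T
n5 = n1 AND n4 = F AND T = F

n2 = F  n5 = F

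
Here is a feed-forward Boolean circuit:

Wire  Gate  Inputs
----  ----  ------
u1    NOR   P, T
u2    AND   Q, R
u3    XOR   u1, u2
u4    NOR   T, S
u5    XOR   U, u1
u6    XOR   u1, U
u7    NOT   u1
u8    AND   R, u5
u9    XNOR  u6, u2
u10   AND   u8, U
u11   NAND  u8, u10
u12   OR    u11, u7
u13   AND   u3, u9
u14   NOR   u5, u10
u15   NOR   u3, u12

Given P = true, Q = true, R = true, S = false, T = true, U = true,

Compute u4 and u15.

u4 = false; u15 = false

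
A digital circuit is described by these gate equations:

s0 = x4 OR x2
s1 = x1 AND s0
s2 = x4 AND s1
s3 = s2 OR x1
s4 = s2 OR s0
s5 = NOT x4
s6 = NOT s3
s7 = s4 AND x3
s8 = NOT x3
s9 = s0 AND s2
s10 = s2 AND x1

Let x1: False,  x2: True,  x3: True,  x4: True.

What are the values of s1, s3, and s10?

s1 = False, s3 = False, s10 = False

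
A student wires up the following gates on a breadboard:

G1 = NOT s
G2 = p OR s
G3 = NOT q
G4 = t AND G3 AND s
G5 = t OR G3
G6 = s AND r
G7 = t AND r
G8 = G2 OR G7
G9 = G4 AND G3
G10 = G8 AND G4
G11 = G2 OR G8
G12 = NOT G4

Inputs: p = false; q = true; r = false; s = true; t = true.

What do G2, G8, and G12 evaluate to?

G2 = true, G8 = true, G12 = true

G2 = p OR s = false OR true = true
G3 = NOT q = NOT true = false
G4 = t AND G3 AND s = true AND false AND true = false
G7 = t AND r = true AND false = false
G8 = G2 OR G7 = true OR false = true
G12 = NOT G4 = NOT false = true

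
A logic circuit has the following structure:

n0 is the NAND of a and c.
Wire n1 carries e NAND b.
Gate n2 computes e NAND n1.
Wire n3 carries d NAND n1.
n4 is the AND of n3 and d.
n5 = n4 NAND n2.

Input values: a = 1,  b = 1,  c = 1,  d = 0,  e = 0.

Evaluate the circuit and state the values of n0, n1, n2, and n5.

n0 = 0  n1 = 1  n2 = 1  n5 = 1

n0 = a NAND c = 1 NAND 1 = 0
n1 = e NAND b = 0 NAND 1 = 1
n2 = e NAND n1 = 0 NAND 1 = 1
n3 = d NAND n1 = 0 NAND 1 = 1
n4 = n3 AND d = 1 AND 0 = 0
n5 = n4 NAND n2 = 0 NAND 1 = 1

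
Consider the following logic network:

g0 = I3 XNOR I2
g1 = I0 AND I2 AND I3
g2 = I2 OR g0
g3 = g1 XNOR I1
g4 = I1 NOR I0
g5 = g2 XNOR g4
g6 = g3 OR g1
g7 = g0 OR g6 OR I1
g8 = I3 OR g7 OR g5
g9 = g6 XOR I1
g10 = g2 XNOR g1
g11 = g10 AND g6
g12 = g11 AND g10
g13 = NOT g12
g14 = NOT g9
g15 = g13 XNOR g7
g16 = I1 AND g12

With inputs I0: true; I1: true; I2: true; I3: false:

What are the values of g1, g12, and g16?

g0 = I3 XNOR I2 = false XNOR true = false
g1 = I0 AND I2 AND I3 = true AND true AND false = false
g2 = I2 OR g0 = true OR false = true
g3 = g1 XNOR I1 = false XNOR true = false
g6 = g3 OR g1 = false OR false = false
g10 = g2 XNOR g1 = true XNOR false = false
g11 = g10 AND g6 = false AND false = false
g12 = g11 AND g10 = false AND false = false
g16 = I1 AND g12 = true AND false = false

g1 = false, g12 = false, g16 = false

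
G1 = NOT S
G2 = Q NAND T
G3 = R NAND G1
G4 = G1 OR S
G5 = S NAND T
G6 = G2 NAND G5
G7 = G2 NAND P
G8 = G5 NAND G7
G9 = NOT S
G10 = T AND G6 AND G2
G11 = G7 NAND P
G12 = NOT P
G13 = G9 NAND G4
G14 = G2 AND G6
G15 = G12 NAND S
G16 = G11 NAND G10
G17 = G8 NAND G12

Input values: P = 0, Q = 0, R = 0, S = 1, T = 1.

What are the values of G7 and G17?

G7 = 1; G17 = 0

G2 = Q NAND T = 0 NAND 1 = 1
G5 = S NAND T = 1 NAND 1 = 0
G7 = G2 NAND P = 1 NAND 0 = 1
G8 = G5 NAND G7 = 0 NAND 1 = 1
G12 = NOT P = NOT 0 = 1
G17 = G8 NAND G12 = 1 NAND 1 = 0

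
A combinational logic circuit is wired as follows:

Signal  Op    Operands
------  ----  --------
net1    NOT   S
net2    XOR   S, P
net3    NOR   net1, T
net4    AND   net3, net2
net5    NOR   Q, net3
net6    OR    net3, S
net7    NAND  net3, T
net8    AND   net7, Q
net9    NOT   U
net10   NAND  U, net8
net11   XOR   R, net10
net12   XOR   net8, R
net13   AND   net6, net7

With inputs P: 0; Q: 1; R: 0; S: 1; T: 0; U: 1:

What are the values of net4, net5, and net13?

net4 = 1, net5 = 0, net13 = 1

net1 = NOT S = NOT 1 = 0
net2 = S XOR P = 1 XOR 0 = 1
net3 = net1 NOR T = 0 NOR 0 = 1
net4 = net3 AND net2 = 1 AND 1 = 1
net5 = Q NOR net3 = 1 NOR 1 = 0
net6 = net3 OR S = 1 OR 1 = 1
net7 = net3 NAND T = 1 NAND 0 = 1
net13 = net6 AND net7 = 1 AND 1 = 1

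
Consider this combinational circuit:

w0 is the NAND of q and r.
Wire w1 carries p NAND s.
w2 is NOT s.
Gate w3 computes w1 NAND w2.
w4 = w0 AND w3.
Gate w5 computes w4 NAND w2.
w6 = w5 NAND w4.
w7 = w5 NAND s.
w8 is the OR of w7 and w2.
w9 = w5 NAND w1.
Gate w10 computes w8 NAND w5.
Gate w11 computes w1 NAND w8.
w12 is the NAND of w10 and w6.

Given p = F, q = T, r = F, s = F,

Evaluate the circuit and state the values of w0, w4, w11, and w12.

w0 = T; w4 = F; w11 = F; w12 = T

w0 = q NAND r = T NAND F = T
w1 = p NAND s = F NAND F = T
w2 = NOT s = NOT F = T
w3 = w1 NAND w2 = T NAND T = F
w4 = w0 AND w3 = T AND F = F
w5 = w4 NAND w2 = F NAND T = T
w6 = w5 NAND w4 = T NAND F = T
w7 = w5 NAND s = T NAND F = T
w8 = w7 OR w2 = T OR T = T
w10 = w8 NAND w5 = T NAND T = F
w11 = w1 NAND w8 = T NAND T = F
w12 = w10 NAND w6 = F NAND T = T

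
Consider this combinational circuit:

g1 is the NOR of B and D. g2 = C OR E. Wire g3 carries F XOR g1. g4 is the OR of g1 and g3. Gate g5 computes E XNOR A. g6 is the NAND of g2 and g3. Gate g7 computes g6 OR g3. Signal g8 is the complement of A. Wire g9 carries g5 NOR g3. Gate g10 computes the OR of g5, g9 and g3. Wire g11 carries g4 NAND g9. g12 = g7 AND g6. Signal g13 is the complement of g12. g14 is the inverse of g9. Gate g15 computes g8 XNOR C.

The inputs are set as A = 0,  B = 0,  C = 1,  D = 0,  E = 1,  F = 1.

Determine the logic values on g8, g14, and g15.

g8 = 1, g14 = 0, g15 = 1

g1 = B NOR D = 0 NOR 0 = 1
g3 = F XOR g1 = 1 XOR 1 = 0
g5 = E XNOR A = 1 XNOR 0 = 0
g8 = NOT A = NOT 0 = 1
g9 = g5 NOR g3 = 0 NOR 0 = 1
g14 = NOT g9 = NOT 1 = 0
g15 = g8 XNOR C = 1 XNOR 1 = 1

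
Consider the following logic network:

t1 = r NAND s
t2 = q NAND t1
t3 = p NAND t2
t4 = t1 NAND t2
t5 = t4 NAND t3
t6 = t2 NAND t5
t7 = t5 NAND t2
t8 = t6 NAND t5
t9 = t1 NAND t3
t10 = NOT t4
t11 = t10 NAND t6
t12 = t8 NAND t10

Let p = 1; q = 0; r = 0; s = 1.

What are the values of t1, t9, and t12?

t1 = r NAND s = 0 NAND 1 = 1
t2 = q NAND t1 = 0 NAND 1 = 1
t3 = p NAND t2 = 1 NAND 1 = 0
t4 = t1 NAND t2 = 1 NAND 1 = 0
t5 = t4 NAND t3 = 0 NAND 0 = 1
t6 = t2 NAND t5 = 1 NAND 1 = 0
t8 = t6 NAND t5 = 0 NAND 1 = 1
t9 = t1 NAND t3 = 1 NAND 0 = 1
t10 = NOT t4 = NOT 0 = 1
t12 = t8 NAND t10 = 1 NAND 1 = 0

t1 = 1; t9 = 1; t12 = 0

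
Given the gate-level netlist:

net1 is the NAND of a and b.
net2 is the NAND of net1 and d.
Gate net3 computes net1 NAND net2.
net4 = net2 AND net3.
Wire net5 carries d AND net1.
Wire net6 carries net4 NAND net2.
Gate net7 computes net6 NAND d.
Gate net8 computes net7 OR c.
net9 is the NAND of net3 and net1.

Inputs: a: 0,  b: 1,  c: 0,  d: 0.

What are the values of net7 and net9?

net1 = a NAND b = 0 NAND 1 = 1
net2 = net1 NAND d = 1 NAND 0 = 1
net3 = net1 NAND net2 = 1 NAND 1 = 0
net4 = net2 AND net3 = 1 AND 0 = 0
net6 = net4 NAND net2 = 0 NAND 1 = 1
net7 = net6 NAND d = 1 NAND 0 = 1
net9 = net3 NAND net1 = 0 NAND 1 = 1

net7 = 1  net9 = 1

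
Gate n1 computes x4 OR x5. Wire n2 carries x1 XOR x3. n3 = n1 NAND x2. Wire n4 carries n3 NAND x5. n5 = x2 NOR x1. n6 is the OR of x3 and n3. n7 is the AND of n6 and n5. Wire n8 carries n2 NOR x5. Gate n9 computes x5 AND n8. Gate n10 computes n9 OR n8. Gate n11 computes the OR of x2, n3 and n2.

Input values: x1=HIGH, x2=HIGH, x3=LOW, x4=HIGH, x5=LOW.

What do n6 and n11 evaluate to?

n1 = x4 OR x5 = HIGH OR LOW = HIGH
n2 = x1 XOR x3 = HIGH XOR LOW = HIGH
n3 = n1 NAND x2 = HIGH NAND HIGH = LOW
n6 = x3 OR n3 = LOW OR LOW = LOW
n11 = x2 OR n3 OR n2 = HIGH OR LOW OR HIGH = HIGH

n6 = LOW, n11 = HIGH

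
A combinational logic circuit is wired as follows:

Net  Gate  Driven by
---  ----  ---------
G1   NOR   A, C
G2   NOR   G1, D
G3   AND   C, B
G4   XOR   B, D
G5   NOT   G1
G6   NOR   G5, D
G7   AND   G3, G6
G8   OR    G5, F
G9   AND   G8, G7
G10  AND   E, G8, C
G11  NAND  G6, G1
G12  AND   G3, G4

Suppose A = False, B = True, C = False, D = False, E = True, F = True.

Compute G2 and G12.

G1 = A NOR C = False NOR False = True
G2 = G1 NOR D = True NOR False = False
G3 = C AND B = False AND True = False
G4 = B XOR D = True XOR False = True
G12 = G3 AND G4 = False AND True = False

G2 = False, G12 = False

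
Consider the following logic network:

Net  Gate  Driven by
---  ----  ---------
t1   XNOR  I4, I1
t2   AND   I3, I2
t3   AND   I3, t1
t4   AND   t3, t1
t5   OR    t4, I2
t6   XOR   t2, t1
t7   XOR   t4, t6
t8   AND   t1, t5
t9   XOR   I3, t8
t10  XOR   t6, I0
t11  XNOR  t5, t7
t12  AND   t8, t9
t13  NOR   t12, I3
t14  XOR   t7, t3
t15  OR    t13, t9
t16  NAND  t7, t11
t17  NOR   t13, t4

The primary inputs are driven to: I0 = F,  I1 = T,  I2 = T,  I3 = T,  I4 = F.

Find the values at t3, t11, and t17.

t1 = I4 XNOR I1 = F XNOR T = F
t2 = I3 AND I2 = T AND T = T
t3 = I3 AND t1 = T AND F = F
t4 = t3 AND t1 = F AND F = F
t5 = t4 OR I2 = F OR T = T
t6 = t2 XOR t1 = T XOR F = T
t7 = t4 XOR t6 = F XOR T = T
t8 = t1 AND t5 = F AND T = F
t9 = I3 XOR t8 = T XOR F = T
t11 = t5 XNOR t7 = T XNOR T = T
t12 = t8 AND t9 = F AND T = F
t13 = t12 NOR I3 = F NOR T = F
t17 = t13 NOR t4 = F NOR F = T

t3 = F  t11 = T  t17 = T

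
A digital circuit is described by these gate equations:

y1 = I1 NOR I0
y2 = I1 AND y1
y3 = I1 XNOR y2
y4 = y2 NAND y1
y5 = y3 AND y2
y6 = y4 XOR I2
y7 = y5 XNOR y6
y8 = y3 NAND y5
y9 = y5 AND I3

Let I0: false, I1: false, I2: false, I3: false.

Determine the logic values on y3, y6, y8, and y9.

y3 = true, y6 = true, y8 = true, y9 = false

y1 = I1 NOR I0 = false NOR false = true
y2 = I1 AND y1 = false AND true = false
y3 = I1 XNOR y2 = false XNOR false = true
y4 = y2 NAND y1 = false NAND true = true
y5 = y3 AND y2 = true AND false = false
y6 = y4 XOR I2 = true XOR false = true
y8 = y3 NAND y5 = true NAND false = true
y9 = y5 AND I3 = false AND false = false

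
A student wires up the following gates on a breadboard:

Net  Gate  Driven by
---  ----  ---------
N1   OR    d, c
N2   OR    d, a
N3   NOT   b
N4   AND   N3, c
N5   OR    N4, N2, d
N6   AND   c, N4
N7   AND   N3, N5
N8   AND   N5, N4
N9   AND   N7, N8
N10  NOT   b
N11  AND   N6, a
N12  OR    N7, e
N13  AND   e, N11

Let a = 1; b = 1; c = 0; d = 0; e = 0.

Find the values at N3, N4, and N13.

N3 = 0, N4 = 0, N13 = 0

N3 = NOT b = NOT 1 = 0
N4 = N3 AND c = 0 AND 0 = 0
N6 = c AND N4 = 0 AND 0 = 0
N11 = N6 AND a = 0 AND 1 = 0
N13 = e AND N11 = 0 AND 0 = 0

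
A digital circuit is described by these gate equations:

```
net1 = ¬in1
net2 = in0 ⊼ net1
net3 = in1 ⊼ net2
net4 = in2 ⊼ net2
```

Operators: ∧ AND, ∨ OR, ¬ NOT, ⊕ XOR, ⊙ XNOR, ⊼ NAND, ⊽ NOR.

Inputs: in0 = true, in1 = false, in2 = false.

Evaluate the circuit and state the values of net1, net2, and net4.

net1 = true, net2 = false, net4 = true

net1 = NOT in1 = NOT false = true
net2 = in0 NAND net1 = true NAND true = false
net4 = in2 NAND net2 = false NAND false = true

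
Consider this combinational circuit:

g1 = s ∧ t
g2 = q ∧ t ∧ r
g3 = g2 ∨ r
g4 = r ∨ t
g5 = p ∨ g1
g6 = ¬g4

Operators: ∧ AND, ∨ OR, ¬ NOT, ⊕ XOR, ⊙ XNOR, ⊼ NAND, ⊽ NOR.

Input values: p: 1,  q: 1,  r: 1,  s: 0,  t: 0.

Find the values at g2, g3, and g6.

g2 = 0; g3 = 1; g6 = 0

g2 = q AND t AND r = 1 AND 0 AND 1 = 0
g3 = g2 OR r = 0 OR 1 = 1
g4 = r OR t = 1 OR 0 = 1
g6 = NOT g4 = NOT 1 = 0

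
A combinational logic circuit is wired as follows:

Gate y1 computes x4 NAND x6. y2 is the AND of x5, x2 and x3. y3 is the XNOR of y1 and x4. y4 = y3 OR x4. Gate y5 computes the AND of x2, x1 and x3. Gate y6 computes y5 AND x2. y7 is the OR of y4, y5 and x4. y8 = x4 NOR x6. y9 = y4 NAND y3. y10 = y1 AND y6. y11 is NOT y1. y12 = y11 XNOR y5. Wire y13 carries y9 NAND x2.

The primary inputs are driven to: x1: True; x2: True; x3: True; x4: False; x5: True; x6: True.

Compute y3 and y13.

y3 = False, y13 = False

y1 = x4 NAND x6 = False NAND True = True
y3 = y1 XNOR x4 = True XNOR False = False
y4 = y3 OR x4 = False OR False = False
y9 = y4 NAND y3 = False NAND False = True
y13 = y9 NAND x2 = True NAND True = False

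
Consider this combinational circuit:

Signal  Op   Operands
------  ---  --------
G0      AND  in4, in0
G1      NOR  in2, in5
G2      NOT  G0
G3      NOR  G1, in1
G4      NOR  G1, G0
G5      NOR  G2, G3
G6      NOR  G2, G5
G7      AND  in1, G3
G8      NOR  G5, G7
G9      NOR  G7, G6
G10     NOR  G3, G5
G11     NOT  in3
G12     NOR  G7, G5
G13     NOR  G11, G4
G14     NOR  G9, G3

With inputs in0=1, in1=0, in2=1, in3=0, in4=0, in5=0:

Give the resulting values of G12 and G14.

G0 = in4 AND in0 = 0 AND 1 = 0
G1 = in2 NOR in5 = 1 NOR 0 = 0
G2 = NOT G0 = NOT 0 = 1
G3 = G1 NOR in1 = 0 NOR 0 = 1
G5 = G2 NOR G3 = 1 NOR 1 = 0
G6 = G2 NOR G5 = 1 NOR 0 = 0
G7 = in1 AND G3 = 0 AND 1 = 0
G9 = G7 NOR G6 = 0 NOR 0 = 1
G12 = G7 NOR G5 = 0 NOR 0 = 1
G14 = G9 NOR G3 = 1 NOR 1 = 0

G12 = 1, G14 = 0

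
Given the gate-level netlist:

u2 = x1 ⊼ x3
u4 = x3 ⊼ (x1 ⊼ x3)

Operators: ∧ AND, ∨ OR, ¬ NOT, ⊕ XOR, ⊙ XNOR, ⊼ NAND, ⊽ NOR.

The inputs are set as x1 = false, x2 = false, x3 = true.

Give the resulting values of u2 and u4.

u2 = true, u4 = false

u2 = false ⊼ true = true
u4 = true ⊼ (false ⊼ true) = false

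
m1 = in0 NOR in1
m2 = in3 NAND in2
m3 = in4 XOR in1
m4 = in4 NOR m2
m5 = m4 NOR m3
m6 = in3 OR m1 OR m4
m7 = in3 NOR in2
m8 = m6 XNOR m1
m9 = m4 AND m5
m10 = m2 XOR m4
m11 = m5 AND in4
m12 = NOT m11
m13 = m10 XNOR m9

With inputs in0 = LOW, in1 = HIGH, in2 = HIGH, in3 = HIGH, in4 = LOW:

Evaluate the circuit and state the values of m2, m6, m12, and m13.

m2 = LOW; m6 = HIGH; m12 = HIGH; m13 = LOW

m1 = in0 NOR in1 = LOW NOR HIGH = LOW
m2 = in3 NAND in2 = HIGH NAND HIGH = LOW
m3 = in4 XOR in1 = LOW XOR HIGH = HIGH
m4 = in4 NOR m2 = LOW NOR LOW = HIGH
m5 = m4 NOR m3 = HIGH NOR HIGH = LOW
m6 = in3 OR m1 OR m4 = HIGH OR LOW OR HIGH = HIGH
m9 = m4 AND m5 = HIGH AND LOW = LOW
m10 = m2 XOR m4 = LOW XOR HIGH = HIGH
m11 = m5 AND in4 = LOW AND LOW = LOW
m12 = NOT m11 = NOT LOW = HIGH
m13 = m10 XNOR m9 = HIGH XNOR LOW = LOW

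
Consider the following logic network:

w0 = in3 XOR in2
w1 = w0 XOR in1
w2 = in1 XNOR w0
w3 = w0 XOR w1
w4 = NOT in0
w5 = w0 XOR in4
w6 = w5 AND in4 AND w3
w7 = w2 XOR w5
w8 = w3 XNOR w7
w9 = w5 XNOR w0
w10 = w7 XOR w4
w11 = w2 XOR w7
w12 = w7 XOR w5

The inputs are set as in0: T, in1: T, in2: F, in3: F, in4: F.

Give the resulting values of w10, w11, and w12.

w0 = in3 XOR in2 = F XOR F = F
w2 = in1 XNOR w0 = T XNOR F = F
w4 = NOT in0 = NOT T = F
w5 = w0 XOR in4 = F XOR F = F
w7 = w2 XOR w5 = F XOR F = F
w10 = w7 XOR w4 = F XOR F = F
w11 = w2 XOR w7 = F XOR F = F
w12 = w7 XOR w5 = F XOR F = F

w10 = F  w11 = F  w12 = F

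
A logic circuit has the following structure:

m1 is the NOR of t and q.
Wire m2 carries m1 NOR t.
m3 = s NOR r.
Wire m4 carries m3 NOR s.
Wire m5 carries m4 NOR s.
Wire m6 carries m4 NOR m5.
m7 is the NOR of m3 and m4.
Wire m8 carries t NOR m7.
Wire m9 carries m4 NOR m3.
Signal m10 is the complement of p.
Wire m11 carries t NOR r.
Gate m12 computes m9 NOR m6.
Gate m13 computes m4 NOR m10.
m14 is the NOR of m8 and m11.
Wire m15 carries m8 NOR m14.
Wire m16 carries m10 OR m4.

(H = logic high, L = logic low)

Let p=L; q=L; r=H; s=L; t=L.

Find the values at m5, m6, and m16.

m3 = s NOR r = L NOR H = L
m4 = m3 NOR s = L NOR L = H
m5 = m4 NOR s = H NOR L = L
m6 = m4 NOR m5 = H NOR L = L
m10 = NOT p = NOT L = H
m16 = m10 OR m4 = H OR H = H

m5 = L  m6 = L  m16 = H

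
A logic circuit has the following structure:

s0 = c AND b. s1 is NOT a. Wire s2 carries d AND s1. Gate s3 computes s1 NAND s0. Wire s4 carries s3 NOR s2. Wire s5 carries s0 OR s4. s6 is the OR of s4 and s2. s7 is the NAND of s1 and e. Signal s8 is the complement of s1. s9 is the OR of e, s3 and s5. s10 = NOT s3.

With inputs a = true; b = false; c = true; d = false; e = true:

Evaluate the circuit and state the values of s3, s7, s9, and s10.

s3 = true  s7 = true  s9 = true  s10 = false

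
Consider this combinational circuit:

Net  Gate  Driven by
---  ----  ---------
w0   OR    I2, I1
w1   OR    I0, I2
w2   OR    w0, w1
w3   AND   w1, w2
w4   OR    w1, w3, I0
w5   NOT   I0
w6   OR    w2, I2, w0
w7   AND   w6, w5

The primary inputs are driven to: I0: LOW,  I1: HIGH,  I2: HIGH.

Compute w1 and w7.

w1 = HIGH; w7 = HIGH

w0 = I2 OR I1 = HIGH OR HIGH = HIGH
w1 = I0 OR I2 = LOW OR HIGH = HIGH
w2 = w0 OR w1 = HIGH OR HIGH = HIGH
w5 = NOT I0 = NOT LOW = HIGH
w6 = w2 OR I2 OR w0 = HIGH OR HIGH OR HIGH = HIGH
w7 = w6 AND w5 = HIGH AND HIGH = HIGH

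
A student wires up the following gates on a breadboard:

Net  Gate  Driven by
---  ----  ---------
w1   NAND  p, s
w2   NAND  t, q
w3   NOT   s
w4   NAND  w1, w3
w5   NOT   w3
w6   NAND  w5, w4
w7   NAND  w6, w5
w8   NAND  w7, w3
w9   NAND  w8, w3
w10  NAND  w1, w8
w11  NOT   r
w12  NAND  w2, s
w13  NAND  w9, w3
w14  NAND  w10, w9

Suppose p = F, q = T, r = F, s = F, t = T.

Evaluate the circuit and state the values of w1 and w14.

w1 = T; w14 = F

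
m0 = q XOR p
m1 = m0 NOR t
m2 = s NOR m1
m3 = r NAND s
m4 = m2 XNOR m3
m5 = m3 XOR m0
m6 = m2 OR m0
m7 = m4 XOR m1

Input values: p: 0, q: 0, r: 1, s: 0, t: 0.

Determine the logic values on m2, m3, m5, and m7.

m2 = 0; m3 = 1; m5 = 1; m7 = 1

m0 = q XOR p = 0 XOR 0 = 0
m1 = m0 NOR t = 0 NOR 0 = 1
m2 = s NOR m1 = 0 NOR 1 = 0
m3 = r NAND s = 1 NAND 0 = 1
m4 = m2 XNOR m3 = 0 XNOR 1 = 0
m5 = m3 XOR m0 = 1 XOR 0 = 1
m7 = m4 XOR m1 = 0 XOR 1 = 1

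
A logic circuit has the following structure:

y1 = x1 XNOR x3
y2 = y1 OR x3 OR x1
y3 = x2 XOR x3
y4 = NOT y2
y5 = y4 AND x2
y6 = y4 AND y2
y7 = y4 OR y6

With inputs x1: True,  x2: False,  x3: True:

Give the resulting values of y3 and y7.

y3 = True  y7 = False

y1 = x1 XNOR x3 = True XNOR True = True
y2 = y1 OR x3 OR x1 = True OR True OR True = True
y3 = x2 XOR x3 = False XOR True = True
y4 = NOT y2 = NOT True = False
y6 = y4 AND y2 = False AND True = False
y7 = y4 OR y6 = False OR False = False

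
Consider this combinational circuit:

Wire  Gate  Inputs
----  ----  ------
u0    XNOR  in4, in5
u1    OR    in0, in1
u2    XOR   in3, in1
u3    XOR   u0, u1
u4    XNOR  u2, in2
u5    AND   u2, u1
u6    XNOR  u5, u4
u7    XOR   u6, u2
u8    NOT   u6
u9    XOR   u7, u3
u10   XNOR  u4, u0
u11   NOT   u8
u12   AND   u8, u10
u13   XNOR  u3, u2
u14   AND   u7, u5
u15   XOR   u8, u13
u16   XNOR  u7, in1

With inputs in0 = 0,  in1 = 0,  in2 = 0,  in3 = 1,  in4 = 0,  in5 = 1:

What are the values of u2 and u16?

u2 = 1, u16 = 1

u1 = in0 OR in1 = 0 OR 0 = 0
u2 = in3 XOR in1 = 1 XOR 0 = 1
u4 = u2 XNOR in2 = 1 XNOR 0 = 0
u5 = u2 AND u1 = 1 AND 0 = 0
u6 = u5 XNOR u4 = 0 XNOR 0 = 1
u7 = u6 XOR u2 = 1 XOR 1 = 0
u16 = u7 XNOR in1 = 0 XNOR 0 = 1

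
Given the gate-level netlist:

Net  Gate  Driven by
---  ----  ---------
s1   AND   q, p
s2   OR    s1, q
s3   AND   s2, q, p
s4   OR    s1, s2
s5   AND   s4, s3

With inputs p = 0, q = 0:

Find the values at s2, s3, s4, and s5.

s1 = q AND p = 0 AND 0 = 0
s2 = s1 OR q = 0 OR 0 = 0
s3 = s2 AND q AND p = 0 AND 0 AND 0 = 0
s4 = s1 OR s2 = 0 OR 0 = 0
s5 = s4 AND s3 = 0 AND 0 = 0

s2 = 0; s3 = 0; s4 = 0; s5 = 0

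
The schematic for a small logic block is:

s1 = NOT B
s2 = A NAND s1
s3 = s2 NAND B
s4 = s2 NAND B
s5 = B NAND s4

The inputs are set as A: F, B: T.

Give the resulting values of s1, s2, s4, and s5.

s1 = F  s2 = T  s4 = F  s5 = T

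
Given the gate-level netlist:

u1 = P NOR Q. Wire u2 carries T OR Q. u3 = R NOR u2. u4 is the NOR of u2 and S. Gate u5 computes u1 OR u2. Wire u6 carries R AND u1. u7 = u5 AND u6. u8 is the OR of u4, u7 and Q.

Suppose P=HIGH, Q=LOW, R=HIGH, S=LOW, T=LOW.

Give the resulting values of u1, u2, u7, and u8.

u1 = LOW, u2 = LOW, u7 = LOW, u8 = HIGH

u1 = P NOR Q = HIGH NOR LOW = LOW
u2 = T OR Q = LOW OR LOW = LOW
u4 = u2 NOR S = LOW NOR LOW = HIGH
u5 = u1 OR u2 = LOW OR LOW = LOW
u6 = R AND u1 = HIGH AND LOW = LOW
u7 = u5 AND u6 = LOW AND LOW = LOW
u8 = u4 OR u7 OR Q = HIGH OR LOW OR LOW = HIGH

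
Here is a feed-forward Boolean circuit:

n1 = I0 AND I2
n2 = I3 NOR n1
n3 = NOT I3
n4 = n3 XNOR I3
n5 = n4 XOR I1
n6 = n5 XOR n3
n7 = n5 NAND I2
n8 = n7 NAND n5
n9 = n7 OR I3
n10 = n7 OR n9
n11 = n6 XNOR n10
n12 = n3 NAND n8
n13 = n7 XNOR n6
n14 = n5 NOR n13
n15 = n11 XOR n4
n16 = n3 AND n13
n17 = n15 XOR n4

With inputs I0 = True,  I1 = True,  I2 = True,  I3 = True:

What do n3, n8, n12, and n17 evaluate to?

n3 = False  n8 = True  n12 = True  n17 = True

n3 = NOT I3 = NOT True = False
n4 = n3 XNOR I3 = False XNOR True = False
n5 = n4 XOR I1 = False XOR True = True
n6 = n5 XOR n3 = True XOR False = True
n7 = n5 NAND I2 = True NAND True = False
n8 = n7 NAND n5 = False NAND True = True
n9 = n7 OR I3 = False OR True = True
n10 = n7 OR n9 = False OR True = True
n11 = n6 XNOR n10 = True XNOR True = True
n12 = n3 NAND n8 = False NAND True = True
n15 = n11 XOR n4 = True XOR False = True
n17 = n15 XOR n4 = True XOR False = True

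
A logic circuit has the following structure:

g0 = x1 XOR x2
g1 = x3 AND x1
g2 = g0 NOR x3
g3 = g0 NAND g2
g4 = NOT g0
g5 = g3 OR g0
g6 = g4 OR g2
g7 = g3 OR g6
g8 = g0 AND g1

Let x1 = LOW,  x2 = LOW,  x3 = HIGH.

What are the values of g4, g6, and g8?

g4 = HIGH, g6 = HIGH, g8 = LOW

g0 = x1 XOR x2 = LOW XOR LOW = LOW
g1 = x3 AND x1 = HIGH AND LOW = LOW
g2 = g0 NOR x3 = LOW NOR HIGH = LOW
g4 = NOT g0 = NOT LOW = HIGH
g6 = g4 OR g2 = HIGH OR LOW = HIGH
g8 = g0 AND g1 = LOW AND LOW = LOW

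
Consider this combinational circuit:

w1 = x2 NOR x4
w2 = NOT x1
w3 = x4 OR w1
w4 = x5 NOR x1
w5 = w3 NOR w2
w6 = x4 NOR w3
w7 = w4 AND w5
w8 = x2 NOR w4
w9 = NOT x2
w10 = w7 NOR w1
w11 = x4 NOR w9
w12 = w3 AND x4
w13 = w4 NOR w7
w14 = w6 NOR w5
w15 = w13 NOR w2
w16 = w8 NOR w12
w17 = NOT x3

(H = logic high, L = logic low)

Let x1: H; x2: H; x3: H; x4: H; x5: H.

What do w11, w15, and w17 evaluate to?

w11 = L  w15 = L  w17 = L

w1 = x2 NOR x4 = H NOR H = L
w2 = NOT x1 = NOT H = L
w3 = x4 OR w1 = H OR L = H
w4 = x5 NOR x1 = H NOR H = L
w5 = w3 NOR w2 = H NOR L = L
w7 = w4 AND w5 = L AND L = L
w9 = NOT x2 = NOT H = L
w11 = x4 NOR w9 = H NOR L = L
w13 = w4 NOR w7 = L NOR L = H
w15 = w13 NOR w2 = H NOR L = L
w17 = NOT x3 = NOT H = L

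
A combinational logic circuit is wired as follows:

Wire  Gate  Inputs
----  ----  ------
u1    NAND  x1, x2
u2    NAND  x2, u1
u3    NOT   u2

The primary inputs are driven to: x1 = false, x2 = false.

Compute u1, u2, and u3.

u1 = true, u2 = true, u3 = false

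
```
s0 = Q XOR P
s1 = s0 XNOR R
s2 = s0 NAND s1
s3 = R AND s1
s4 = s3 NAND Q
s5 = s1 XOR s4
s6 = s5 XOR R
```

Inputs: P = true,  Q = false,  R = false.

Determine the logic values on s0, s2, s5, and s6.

s0 = Q XOR P = false XOR true = true
s1 = s0 XNOR R = true XNOR false = false
s2 = s0 NAND s1 = true NAND false = true
s3 = R AND s1 = false AND false = false
s4 = s3 NAND Q = false NAND false = true
s5 = s1 XOR s4 = false XOR true = true
s6 = s5 XOR R = true XOR false = true

s0 = true, s2 = true, s5 = true, s6 = true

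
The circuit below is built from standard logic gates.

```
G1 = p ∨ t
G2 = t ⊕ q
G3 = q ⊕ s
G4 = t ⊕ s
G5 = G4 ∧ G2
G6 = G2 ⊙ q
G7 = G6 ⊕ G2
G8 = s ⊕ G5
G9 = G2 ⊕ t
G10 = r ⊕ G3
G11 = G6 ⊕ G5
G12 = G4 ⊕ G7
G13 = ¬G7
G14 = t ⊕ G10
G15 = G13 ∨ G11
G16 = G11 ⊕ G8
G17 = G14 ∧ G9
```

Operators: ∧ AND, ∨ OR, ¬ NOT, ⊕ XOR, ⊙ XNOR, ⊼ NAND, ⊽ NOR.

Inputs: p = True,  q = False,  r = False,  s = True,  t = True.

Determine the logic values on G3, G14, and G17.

G2 = t XOR q = True XOR False = True
G3 = q XOR s = False XOR True = True
G9 = G2 XOR t = True XOR True = False
G10 = r XOR G3 = False XOR True = True
G14 = t XOR G10 = True XOR True = False
G17 = G14 AND G9 = False AND False = False

G3 = True, G14 = False, G17 = False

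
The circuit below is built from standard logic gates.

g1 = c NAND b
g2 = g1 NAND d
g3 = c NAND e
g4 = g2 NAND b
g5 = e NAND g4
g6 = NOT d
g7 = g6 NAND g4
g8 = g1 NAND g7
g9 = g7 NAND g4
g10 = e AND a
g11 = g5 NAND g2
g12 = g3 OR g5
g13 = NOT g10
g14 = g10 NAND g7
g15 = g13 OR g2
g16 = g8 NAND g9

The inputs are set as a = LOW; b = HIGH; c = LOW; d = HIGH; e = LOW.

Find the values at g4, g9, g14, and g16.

g4 = HIGH, g9 = LOW, g14 = HIGH, g16 = HIGH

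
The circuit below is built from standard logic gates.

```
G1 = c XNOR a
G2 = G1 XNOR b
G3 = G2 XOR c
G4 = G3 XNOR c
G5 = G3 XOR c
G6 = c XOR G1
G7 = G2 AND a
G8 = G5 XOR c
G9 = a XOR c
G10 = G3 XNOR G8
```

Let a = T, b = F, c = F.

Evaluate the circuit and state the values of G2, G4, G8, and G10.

G2 = T, G4 = F, G8 = T, G10 = T

G1 = c XNOR a = F XNOR T = F
G2 = G1 XNOR b = F XNOR F = T
G3 = G2 XOR c = T XOR F = T
G4 = G3 XNOR c = T XNOR F = F
G5 = G3 XOR c = T XOR F = T
G8 = G5 XOR c = T XOR F = T
G10 = G3 XNOR G8 = T XNOR T = T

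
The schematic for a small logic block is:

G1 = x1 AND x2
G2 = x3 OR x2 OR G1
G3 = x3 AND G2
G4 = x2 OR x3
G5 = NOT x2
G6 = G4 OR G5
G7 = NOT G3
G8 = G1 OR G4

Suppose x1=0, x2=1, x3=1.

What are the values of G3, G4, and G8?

G3 = 1, G4 = 1, G8 = 1

G1 = x1 AND x2 = 0 AND 1 = 0
G2 = x3 OR x2 OR G1 = 1 OR 1 OR 0 = 1
G3 = x3 AND G2 = 1 AND 1 = 1
G4 = x2 OR x3 = 1 OR 1 = 1
G8 = G1 OR G4 = 0 OR 1 = 1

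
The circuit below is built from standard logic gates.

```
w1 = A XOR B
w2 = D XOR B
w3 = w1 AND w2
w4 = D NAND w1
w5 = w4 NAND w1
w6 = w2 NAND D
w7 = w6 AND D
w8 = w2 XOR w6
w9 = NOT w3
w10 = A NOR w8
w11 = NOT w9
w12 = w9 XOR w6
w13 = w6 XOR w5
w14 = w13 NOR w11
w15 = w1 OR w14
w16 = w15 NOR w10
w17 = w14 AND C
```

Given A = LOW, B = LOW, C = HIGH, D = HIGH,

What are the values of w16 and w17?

w1 = A XOR B = LOW XOR LOW = LOW
w2 = D XOR B = HIGH XOR LOW = HIGH
w3 = w1 AND w2 = LOW AND HIGH = LOW
w4 = D NAND w1 = HIGH NAND LOW = HIGH
w5 = w4 NAND w1 = HIGH NAND LOW = HIGH
w6 = w2 NAND D = HIGH NAND HIGH = LOW
w8 = w2 XOR w6 = HIGH XOR LOW = HIGH
w9 = NOT w3 = NOT LOW = HIGH
w10 = A NOR w8 = LOW NOR HIGH = LOW
w11 = NOT w9 = NOT HIGH = LOW
w13 = w6 XOR w5 = LOW XOR HIGH = HIGH
w14 = w13 NOR w11 = HIGH NOR LOW = LOW
w15 = w1 OR w14 = LOW OR LOW = LOW
w16 = w15 NOR w10 = LOW NOR LOW = HIGH
w17 = w14 AND C = LOW AND HIGH = LOW

w16 = HIGH; w17 = LOW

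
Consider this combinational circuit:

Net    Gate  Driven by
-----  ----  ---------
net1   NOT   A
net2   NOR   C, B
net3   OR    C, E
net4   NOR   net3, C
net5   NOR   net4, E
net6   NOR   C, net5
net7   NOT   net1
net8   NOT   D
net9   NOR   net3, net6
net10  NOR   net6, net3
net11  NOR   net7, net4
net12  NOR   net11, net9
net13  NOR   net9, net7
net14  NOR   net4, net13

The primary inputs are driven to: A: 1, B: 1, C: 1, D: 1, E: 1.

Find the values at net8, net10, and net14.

net1 = NOT A = NOT 1 = 0
net3 = C OR E = 1 OR 1 = 1
net4 = net3 NOR C = 1 NOR 1 = 0
net5 = net4 NOR E = 0 NOR 1 = 0
net6 = C NOR net5 = 1 NOR 0 = 0
net7 = NOT net1 = NOT 0 = 1
net8 = NOT D = NOT 1 = 0
net9 = net3 NOR net6 = 1 NOR 0 = 0
net10 = net6 NOR net3 = 0 NOR 1 = 0
net13 = net9 NOR net7 = 0 NOR 1 = 0
net14 = net4 NOR net13 = 0 NOR 0 = 1

net8 = 0  net10 = 0  net14 = 1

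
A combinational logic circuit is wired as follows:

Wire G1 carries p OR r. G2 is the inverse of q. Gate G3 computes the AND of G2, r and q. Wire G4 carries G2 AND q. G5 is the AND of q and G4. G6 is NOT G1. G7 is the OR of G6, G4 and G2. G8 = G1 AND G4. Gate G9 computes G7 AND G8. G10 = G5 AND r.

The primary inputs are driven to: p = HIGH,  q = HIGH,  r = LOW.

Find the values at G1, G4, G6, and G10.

G1 = p OR r = HIGH OR LOW = HIGH
G2 = NOT q = NOT HIGH = LOW
G4 = G2 AND q = LOW AND HIGH = LOW
G5 = q AND G4 = HIGH AND LOW = LOW
G6 = NOT G1 = NOT HIGH = LOW
G10 = G5 AND r = LOW AND LOW = LOW

G1 = HIGH, G4 = LOW, G6 = LOW, G10 = LOW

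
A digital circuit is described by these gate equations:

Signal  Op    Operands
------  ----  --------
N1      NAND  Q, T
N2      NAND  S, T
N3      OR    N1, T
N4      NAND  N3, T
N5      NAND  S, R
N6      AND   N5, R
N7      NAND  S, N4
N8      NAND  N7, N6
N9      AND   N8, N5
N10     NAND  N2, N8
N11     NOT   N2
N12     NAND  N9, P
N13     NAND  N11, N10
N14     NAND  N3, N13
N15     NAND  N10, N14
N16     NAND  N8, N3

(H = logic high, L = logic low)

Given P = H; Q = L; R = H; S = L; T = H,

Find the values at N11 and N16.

N1 = Q NAND T = L NAND H = H
N2 = S NAND T = L NAND H = H
N3 = N1 OR T = H OR H = H
N4 = N3 NAND T = H NAND H = L
N5 = S NAND R = L NAND H = H
N6 = N5 AND R = H AND H = H
N7 = S NAND N4 = L NAND L = H
N8 = N7 NAND N6 = H NAND H = L
N11 = NOT N2 = NOT H = L
N16 = N8 NAND N3 = L NAND H = H

N11 = L; N16 = H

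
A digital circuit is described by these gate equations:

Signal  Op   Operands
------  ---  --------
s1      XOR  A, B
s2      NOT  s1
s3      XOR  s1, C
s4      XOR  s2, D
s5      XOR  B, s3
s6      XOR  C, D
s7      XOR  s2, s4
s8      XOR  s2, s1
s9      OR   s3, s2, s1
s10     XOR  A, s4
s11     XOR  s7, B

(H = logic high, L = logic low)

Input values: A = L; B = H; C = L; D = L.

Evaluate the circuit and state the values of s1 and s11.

s1 = H  s11 = H

s1 = A XOR B = L XOR H = H
s2 = NOT s1 = NOT H = L
s4 = s2 XOR D = L XOR L = L
s7 = s2 XOR s4 = L XOR L = L
s11 = s7 XOR B = L XOR H = H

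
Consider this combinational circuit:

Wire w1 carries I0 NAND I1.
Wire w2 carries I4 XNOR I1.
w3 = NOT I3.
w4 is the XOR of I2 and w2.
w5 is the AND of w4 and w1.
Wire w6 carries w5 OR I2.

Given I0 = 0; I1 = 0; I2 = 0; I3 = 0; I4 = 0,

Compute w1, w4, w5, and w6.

w1 = 1, w4 = 1, w5 = 1, w6 = 1

w1 = I0 NAND I1 = 0 NAND 0 = 1
w2 = I4 XNOR I1 = 0 XNOR 0 = 1
w4 = I2 XOR w2 = 0 XOR 1 = 1
w5 = w4 AND w1 = 1 AND 1 = 1
w6 = w5 OR I2 = 1 OR 0 = 1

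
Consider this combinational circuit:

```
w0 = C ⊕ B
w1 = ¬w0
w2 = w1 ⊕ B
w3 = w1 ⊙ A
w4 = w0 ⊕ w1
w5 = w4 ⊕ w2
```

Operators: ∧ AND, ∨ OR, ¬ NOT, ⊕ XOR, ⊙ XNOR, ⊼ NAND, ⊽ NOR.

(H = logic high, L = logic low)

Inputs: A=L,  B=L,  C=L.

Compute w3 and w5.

w3 = L, w5 = L

w0 = C XOR B = L XOR L = L
w1 = NOT w0 = NOT L = H
w2 = w1 XOR B = H XOR L = H
w3 = w1 XNOR A = H XNOR L = L
w4 = w0 XOR w1 = L XOR H = H
w5 = w4 XOR w2 = H XOR H = L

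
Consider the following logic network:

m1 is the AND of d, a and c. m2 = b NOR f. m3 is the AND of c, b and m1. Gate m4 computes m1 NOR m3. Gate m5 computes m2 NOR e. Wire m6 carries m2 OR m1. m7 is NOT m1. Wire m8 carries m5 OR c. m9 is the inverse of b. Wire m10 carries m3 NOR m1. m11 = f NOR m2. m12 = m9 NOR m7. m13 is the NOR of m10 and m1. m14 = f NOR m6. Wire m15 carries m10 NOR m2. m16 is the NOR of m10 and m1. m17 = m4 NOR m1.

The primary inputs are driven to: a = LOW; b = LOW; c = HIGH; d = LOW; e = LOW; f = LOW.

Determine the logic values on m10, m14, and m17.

m10 = HIGH, m14 = LOW, m17 = LOW

m1 = d AND a AND c = LOW AND LOW AND HIGH = LOW
m2 = b NOR f = LOW NOR LOW = HIGH
m3 = c AND b AND m1 = HIGH AND LOW AND LOW = LOW
m4 = m1 NOR m3 = LOW NOR LOW = HIGH
m6 = m2 OR m1 = HIGH OR LOW = HIGH
m10 = m3 NOR m1 = LOW NOR LOW = HIGH
m14 = f NOR m6 = LOW NOR HIGH = LOW
m17 = m4 NOR m1 = HIGH NOR LOW = LOW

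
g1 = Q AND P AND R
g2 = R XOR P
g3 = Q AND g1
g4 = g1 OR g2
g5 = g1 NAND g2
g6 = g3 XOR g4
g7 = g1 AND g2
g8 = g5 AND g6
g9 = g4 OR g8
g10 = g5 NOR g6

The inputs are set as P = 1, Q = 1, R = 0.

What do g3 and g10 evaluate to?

g1 = Q AND P AND R = 1 AND 1 AND 0 = 0
g2 = R XOR P = 0 XOR 1 = 1
g3 = Q AND g1 = 1 AND 0 = 0
g4 = g1 OR g2 = 0 OR 1 = 1
g5 = g1 NAND g2 = 0 NAND 1 = 1
g6 = g3 XOR g4 = 0 XOR 1 = 1
g10 = g5 NOR g6 = 1 NOR 1 = 0

g3 = 0, g10 = 0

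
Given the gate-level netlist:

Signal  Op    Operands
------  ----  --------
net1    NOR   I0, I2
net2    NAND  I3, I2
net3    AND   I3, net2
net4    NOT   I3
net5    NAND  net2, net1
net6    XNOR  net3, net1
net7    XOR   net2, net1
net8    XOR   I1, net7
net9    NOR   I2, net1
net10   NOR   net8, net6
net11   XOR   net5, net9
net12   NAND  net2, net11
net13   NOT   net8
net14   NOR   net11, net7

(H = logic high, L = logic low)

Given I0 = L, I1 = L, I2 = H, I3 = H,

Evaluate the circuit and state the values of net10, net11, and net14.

net1 = I0 NOR I2 = L NOR H = L
net2 = I3 NAND I2 = H NAND H = L
net3 = I3 AND net2 = H AND L = L
net5 = net2 NAND net1 = L NAND L = H
net6 = net3 XNOR net1 = L XNOR L = H
net7 = net2 XOR net1 = L XOR L = L
net8 = I1 XOR net7 = L XOR L = L
net9 = I2 NOR net1 = H NOR L = L
net10 = net8 NOR net6 = L NOR H = L
net11 = net5 XOR net9 = H XOR L = H
net14 = net11 NOR net7 = H NOR L = L

net10 = L, net11 = H, net14 = L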